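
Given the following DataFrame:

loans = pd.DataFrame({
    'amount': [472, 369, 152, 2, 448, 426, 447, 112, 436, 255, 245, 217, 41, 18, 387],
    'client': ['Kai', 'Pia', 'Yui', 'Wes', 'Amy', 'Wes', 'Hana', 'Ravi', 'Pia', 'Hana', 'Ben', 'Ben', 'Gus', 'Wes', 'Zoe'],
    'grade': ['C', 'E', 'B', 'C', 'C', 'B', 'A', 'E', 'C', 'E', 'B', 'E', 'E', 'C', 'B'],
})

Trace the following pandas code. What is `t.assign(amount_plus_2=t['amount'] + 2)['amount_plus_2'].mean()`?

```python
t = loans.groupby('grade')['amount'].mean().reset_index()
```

group by grade, mean of amount:
grade
A    447.0
B    302.5
C    275.2
E    198.8
Name: amount, dtype: float64
reset_index():
  grade  amount
0     A   447.0
1     B   302.5
2     C   275.2
3     E   198.8
add column amount_plus_2 = t['amount'] + 2:
  grade  amount  amount_plus_2
0     A   447.0          449.0
1     B   302.5          304.5
2     C   275.2          277.2
3     E   198.8          200.8

307.875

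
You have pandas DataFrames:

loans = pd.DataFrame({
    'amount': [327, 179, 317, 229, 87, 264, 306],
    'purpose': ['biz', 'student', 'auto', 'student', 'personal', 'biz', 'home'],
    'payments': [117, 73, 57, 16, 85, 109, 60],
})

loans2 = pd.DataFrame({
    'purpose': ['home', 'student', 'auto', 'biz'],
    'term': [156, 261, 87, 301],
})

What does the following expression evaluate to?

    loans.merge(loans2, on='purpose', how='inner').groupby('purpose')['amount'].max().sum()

merge on 'purpose' (how='inner') → 6 rows:
   amount  purpose  payments  term
0     327      biz       117   301
1     179  student        73   261
2     317     auto        57    87
3     229  student        16   261
4     264      biz       109   301
5     306     home        60   156
group by purpose, max of amount:
purpose
auto       317
biz        327
home       306
student    229
Name: amount, dtype: int64
The sum of the resulting series is 1179.

1179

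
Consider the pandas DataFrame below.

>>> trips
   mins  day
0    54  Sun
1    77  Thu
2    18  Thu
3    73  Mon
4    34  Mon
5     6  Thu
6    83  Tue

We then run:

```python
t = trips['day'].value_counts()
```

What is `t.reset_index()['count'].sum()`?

7

value_counts of day:
day
Thu    3
Mon    2
Sun    1
Tue    1
Name: count, dtype: int64
reset_index():
   day  count
0  Thu      3
1  Mon      2
2  Sun      1
3  Tue      1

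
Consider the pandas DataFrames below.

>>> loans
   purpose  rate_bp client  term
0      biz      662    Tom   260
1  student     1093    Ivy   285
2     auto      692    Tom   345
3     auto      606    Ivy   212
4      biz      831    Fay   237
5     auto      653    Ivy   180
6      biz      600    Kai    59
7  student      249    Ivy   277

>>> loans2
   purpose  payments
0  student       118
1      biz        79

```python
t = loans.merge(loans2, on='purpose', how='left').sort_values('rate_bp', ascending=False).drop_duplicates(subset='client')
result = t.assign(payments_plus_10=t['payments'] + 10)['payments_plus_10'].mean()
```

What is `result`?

merge on 'purpose' (how='left') → 8 rows:
   purpose  rate_bp client  term  payments
0      biz      662    Tom   260      79.0
1  student     1093    Ivy   285     118.0
2     auto      692    Tom   345       NaN
3     auto      606    Ivy   212       NaN
4      biz      831    Fay   237      79.0
5     auto      653    Ivy   180       NaN
6      biz      600    Kai    59      79.0
7  student      249    Ivy   277     118.0
sort by rate_bp descending:
   purpose  rate_bp client  term  payments
1  student     1093    Ivy   285     118.0
4      biz      831    Fay   237      79.0
2     auto      692    Tom   345       NaN
0      biz      662    Tom   260      79.0
5     auto      653    Ivy   180       NaN
3     auto      606    Ivy   212       NaN
6      biz      600    Kai    59      79.0
7  student      249    Ivy   277     118.0
drop duplicate client (keep=first):
   purpose  rate_bp client  term  payments
1  student     1093    Ivy   285     118.0
4      biz      831    Fay   237      79.0
2     auto      692    Tom   345       NaN
6      biz      600    Kai    59      79.0
add column payments_plus_10 = t['payments'] + 10:
   purpose  rate_bp client  term  payments  payments_plus_10
1  student     1093    Ivy   285     118.0             128.0
4      biz      831    Fay   237      79.0              89.0
2     auto      692    Tom   345       NaN               NaN
6      biz      600    Kai    59      79.0              89.0
The mean of column 'payments_plus_10' is 102.0.

102.0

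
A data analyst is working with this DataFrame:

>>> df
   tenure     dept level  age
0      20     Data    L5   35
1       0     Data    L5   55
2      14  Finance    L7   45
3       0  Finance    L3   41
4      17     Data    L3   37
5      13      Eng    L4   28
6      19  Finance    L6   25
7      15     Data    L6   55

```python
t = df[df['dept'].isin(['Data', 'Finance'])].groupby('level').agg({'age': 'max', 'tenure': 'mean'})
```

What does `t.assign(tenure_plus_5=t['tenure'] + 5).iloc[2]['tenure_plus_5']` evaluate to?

22.0

filter rows where dept in ['Data', 'Finance']:
   tenure     dept level  age
0      20     Data    L5   35
1       0     Data    L5   55
2      14  Finance    L7   45
3       0  Finance    L3   41
4      17     Data    L3   37
6      19  Finance    L6   25
7      15     Data    L6   55
group by level: max(age), mean(tenure):
       age  tenure
level             
L3      41     8.5
L5      55    10.0
L6      55    17.0
L7      45    14.0
add column tenure_plus_5 = t['tenure'] + 5:
       age  tenure  tenure_plus_5
level                            
L3      41     8.5           13.5
L5      55    10.0           15.0
L6      55    17.0           22.0
L7      45    14.0           19.0
Taking the value at position 2, column 'tenure_plus_5' gives 22.0.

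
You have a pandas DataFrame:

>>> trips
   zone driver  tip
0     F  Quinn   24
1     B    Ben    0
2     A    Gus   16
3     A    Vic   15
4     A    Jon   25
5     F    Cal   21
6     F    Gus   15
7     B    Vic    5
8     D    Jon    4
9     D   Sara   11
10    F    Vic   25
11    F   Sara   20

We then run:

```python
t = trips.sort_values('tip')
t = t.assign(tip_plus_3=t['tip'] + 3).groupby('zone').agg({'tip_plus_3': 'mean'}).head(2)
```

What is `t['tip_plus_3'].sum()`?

27.1666666667

sort by tip:
   zone driver  tip
1     B    Ben    0
8     D    Jon    4
7     B    Vic    5
9     D   Sara   11
3     A    Vic   15
6     F    Gus   15
2     A    Gus   16
11    F   Sara   20
5     F    Cal   21
0     F  Quinn   24
4     A    Jon   25
10    F    Vic   25
add column tip_plus_3 = t['tip'] + 3:
   zone driver  tip  tip_plus_3
1     B    Ben    0           3
8     D    Jon    4           7
7     B    Vic    5           8
9     D   Sara   11          14
3     A    Vic   15          18
6     F    Gus   15          18
2     A    Gus   16          19
11    F   Sara   20          23
5     F    Cal   21          24
0     F  Quinn   24          27
4     A    Jon   25          28
10    F    Vic   25          28
group by zone, mean of tip_plus_3:
      tip_plus_3
zone            
A      21.666667
B       5.500000
D      10.500000
F      24.000000
take first 2 rows:
      tip_plus_3
zone            
A      21.666667
B       5.500000
Hence 27.1666666667.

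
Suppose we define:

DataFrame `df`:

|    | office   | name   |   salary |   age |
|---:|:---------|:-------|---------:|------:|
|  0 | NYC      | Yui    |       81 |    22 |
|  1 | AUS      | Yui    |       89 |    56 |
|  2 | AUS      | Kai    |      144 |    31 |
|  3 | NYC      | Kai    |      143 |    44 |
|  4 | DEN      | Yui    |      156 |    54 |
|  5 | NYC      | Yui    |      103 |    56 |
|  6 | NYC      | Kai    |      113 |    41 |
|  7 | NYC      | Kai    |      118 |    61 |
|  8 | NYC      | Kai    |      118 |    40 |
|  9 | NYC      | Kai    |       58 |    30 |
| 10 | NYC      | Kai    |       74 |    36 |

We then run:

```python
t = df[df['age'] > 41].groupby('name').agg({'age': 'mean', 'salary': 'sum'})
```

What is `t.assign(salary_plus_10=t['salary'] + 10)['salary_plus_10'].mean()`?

314.5

filter rows where age > 41:
  office name  salary  age
1    AUS  Yui      89   56
3    NYC  Kai     143   44
4    DEN  Yui     156   54
5    NYC  Yui     103   56
7    NYC  Kai     118   61
group by name: mean(age), sum(salary):
            age  salary
name                   
Kai   52.500000     261
Yui   55.333333     348
add column salary_plus_10 = t['salary'] + 10:
            age  salary  salary_plus_10
name                                   
Kai   52.500000     261             271
Yui   55.333333     348             358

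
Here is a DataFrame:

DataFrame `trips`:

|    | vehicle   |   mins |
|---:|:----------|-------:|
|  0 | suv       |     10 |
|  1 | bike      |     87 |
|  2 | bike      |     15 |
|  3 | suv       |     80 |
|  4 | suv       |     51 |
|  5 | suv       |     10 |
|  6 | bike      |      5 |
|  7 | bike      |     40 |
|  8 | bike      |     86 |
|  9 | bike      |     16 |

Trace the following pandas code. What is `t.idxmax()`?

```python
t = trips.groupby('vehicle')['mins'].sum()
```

group by vehicle, sum of mins:
vehicle
bike    249
suv     151
Name: mins, dtype: int64

bike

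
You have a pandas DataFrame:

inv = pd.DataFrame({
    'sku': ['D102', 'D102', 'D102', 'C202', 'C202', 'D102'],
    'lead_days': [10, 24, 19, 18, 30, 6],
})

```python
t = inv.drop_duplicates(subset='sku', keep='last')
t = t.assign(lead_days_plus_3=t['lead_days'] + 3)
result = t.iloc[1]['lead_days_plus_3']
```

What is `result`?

9

drop duplicate sku (keep=last):
    sku  lead_days
4  C202         30
5  D102          6
add column lead_days_plus_3 = t['lead_days'] + 3:
    sku  lead_days  lead_days_plus_3
4  C202         30                33
5  D102          6                 9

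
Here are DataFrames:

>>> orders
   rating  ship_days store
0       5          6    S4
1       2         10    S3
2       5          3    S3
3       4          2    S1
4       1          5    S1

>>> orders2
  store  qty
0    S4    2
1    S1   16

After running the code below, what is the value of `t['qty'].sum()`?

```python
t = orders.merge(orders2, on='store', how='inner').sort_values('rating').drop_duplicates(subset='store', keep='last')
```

merge on 'store' (how='inner') → 3 rows:
   rating  ship_days store  qty
0       5          6    S4    2
1       4          2    S1   16
2       1          5    S1   16
sort by rating:
   rating  ship_days store  qty
2       1          5    S1   16
1       4          2    S1   16
0       5          6    S4    2
drop duplicate store (keep=last):
   rating  ship_days store  qty
1       4          2    S1   16
0       5          6    S4    2
So sum() = 18.

18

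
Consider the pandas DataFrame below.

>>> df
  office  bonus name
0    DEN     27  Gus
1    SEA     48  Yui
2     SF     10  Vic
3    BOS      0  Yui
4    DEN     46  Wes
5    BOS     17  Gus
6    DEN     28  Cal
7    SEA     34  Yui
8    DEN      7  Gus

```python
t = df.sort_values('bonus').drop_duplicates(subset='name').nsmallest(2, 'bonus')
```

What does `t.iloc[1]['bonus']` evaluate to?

7

sort by bonus:
  office  bonus name
3    BOS      0  Yui
8    DEN      7  Gus
2     SF     10  Vic
5    BOS     17  Gus
0    DEN     27  Gus
6    DEN     28  Cal
7    SEA     34  Yui
4    DEN     46  Wes
1    SEA     48  Yui
drop duplicate name (keep=first):
  office  bonus name
3    BOS      0  Yui
8    DEN      7  Gus
2     SF     10  Vic
6    DEN     28  Cal
4    DEN     46  Wes
take 2 rows with smallest bonus:
  office  bonus name
3    BOS      0  Yui
8    DEN      7  Gus
Reading off the value at position 1, column 'bonus', we get 7.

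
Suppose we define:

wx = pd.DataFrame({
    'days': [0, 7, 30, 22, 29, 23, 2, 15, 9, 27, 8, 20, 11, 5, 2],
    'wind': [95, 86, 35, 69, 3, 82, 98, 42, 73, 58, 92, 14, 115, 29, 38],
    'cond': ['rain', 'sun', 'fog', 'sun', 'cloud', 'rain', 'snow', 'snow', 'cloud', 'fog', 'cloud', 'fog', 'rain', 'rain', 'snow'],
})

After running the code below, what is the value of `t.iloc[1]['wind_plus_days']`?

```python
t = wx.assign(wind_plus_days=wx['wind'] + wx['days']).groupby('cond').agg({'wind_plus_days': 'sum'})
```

add column wind_plus_days = wx['wind'] + wx['days']:
    days  wind   cond  wind_plus_days
0      0    95   rain              95
1      7    86    sun              93
2     30    35    fog              65
3     22    69    sun              91
4     29     3  cloud              32
5     23    82   rain             105
6      2    98   snow             100
7     15    42   snow              57
8      9    73  cloud              82
9     27    58    fog              85
10     8    92  cloud             100
11    20    14    fog              34
12    11   115   rain             126
13     5    29   rain              34
14     2    38   snow              40
group by cond, sum of wind_plus_days:
       wind_plus_days
cond                 
cloud             214
fog               184
rain              360
snow              197
sun               184
The value at position 1, column 'wind_plus_days' is 184.

184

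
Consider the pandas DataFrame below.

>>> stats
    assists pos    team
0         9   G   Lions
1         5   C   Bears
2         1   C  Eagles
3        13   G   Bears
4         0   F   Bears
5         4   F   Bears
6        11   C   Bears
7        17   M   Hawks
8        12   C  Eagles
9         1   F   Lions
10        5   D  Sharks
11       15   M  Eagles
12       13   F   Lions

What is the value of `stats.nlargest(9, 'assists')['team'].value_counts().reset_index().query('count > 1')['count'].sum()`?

take 9 rows with largest assists:
    assists pos    team
7        17   M   Hawks
11       15   M  Eagles
3        13   G   Bears
12       13   F   Lions
8        12   C  Eagles
6        11   C   Bears
0         9   G   Lions
1         5   C   Bears
10        5   D  Sharks
value_counts of team:
team
Bears     3
Eagles    2
Lions     2
Hawks     1
Sharks    1
Name: count, dtype: int64
reset_index():
     team  count
0   Bears      3
1  Eagles      2
2   Lions      2
3   Hawks      1
4  Sharks      1
filter rows where count > 1:
     team  count
0   Bears      3
1  Eagles      2
2   Lions      2
Finally, sum of column 'count' = 7.

7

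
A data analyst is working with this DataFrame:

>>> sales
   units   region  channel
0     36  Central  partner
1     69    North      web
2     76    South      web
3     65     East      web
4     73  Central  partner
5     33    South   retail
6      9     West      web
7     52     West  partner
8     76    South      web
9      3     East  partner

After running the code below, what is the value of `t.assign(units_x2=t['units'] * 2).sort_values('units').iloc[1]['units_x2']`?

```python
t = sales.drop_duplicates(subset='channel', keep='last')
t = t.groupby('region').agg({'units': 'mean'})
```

drop duplicate channel (keep=last):
   units region  channel
5     33  South   retail
8     76  South      web
9      3   East  partner
group by region, mean of units:
        units
region       
East      3.0
South    54.5
add column units_x2 = t['units'] * 2:
        units  units_x2
region                 
East      3.0       6.0
South    54.5     109.0
sort by units:
        units  units_x2
region                 
East      3.0       6.0
South    54.5     109.0
Taking the value at position 1, column 'units_x2' gives 109.0.

109.0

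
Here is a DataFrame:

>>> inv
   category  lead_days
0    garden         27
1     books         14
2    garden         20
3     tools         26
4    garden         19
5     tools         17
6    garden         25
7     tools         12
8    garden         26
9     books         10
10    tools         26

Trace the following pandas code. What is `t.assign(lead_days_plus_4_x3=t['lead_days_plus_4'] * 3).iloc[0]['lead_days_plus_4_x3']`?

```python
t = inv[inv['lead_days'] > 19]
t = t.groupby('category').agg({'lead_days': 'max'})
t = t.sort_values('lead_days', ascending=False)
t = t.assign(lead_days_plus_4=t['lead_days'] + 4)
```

filter rows where lead_days > 19:
   category  lead_days
0    garden         27
2    garden         20
3     tools         26
6    garden         25
8    garden         26
10    tools         26
group by category, max of lead_days:
          lead_days
category           
garden           27
tools            26
sort by lead_days descending:
          lead_days
category           
garden           27
tools            26
add column lead_days_plus_4 = t['lead_days'] + 4:
          lead_days  lead_days_plus_4
category                             
garden           27                31
tools            26                30
add column lead_days_plus_4_x3 = t['lead_days_plus_4'] * 3:
          lead_days  lead_days_plus_4  lead_days_plus_4_x3
category                                                  
garden           27                31                   93
tools            26                30                   90

93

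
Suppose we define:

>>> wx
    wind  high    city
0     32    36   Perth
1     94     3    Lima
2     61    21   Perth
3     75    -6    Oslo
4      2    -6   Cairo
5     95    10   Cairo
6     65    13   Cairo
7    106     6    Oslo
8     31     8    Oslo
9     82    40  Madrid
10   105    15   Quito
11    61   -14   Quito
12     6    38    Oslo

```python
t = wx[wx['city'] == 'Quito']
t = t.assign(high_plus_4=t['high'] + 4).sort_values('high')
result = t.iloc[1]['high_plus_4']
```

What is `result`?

filter rows where city == 'Quito':
    wind  high   city
10   105    15  Quito
11    61   -14  Quito
add column high_plus_4 = t['high'] + 4:
    wind  high   city  high_plus_4
10   105    15  Quito           19
11    61   -14  Quito          -10
sort by high:
    wind  high   city  high_plus_4
11    61   -14  Quito          -10
10   105    15  Quito           19
Finally, value at position 1, column 'high_plus_4' = 19.

19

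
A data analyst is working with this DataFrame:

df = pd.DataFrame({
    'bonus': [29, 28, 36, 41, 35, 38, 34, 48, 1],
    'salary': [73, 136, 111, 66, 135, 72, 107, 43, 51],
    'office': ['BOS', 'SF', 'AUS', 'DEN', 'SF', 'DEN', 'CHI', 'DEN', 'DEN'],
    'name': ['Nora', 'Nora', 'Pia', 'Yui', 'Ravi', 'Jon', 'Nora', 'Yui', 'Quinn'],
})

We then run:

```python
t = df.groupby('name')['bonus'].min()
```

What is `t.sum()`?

group by name, min of bonus:
name
Jon      38
Nora     28
Pia      36
Quinn     1
Ravi     35
Yui      41
Name: bonus, dtype: int64

179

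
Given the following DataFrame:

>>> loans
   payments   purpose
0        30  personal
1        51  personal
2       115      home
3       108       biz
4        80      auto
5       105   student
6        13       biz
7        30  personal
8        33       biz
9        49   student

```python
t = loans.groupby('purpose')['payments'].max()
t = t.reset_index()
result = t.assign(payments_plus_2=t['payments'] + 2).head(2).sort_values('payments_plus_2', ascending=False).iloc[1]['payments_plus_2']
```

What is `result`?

group by purpose, max of payments:
purpose
auto         80
biz         108
home        115
personal     51
student     105
Name: payments, dtype: int64
reset_index():
    purpose  payments
0      auto        80
1       biz       108
2      home       115
3  personal        51
4   student       105
add column payments_plus_2 = t['payments'] + 2:
    purpose  payments  payments_plus_2
0      auto        80               82
1       biz       108              110
2      home       115              117
3  personal        51               53
4   student       105              107
take first 2 rows:
  purpose  payments  payments_plus_2
0    auto        80               82
1     biz       108              110
sort by payments_plus_2 descending:
  purpose  payments  payments_plus_2
1     biz       108              110
0    auto        80               82
Taking the value at position 1, column 'payments_plus_2' gives 82.

82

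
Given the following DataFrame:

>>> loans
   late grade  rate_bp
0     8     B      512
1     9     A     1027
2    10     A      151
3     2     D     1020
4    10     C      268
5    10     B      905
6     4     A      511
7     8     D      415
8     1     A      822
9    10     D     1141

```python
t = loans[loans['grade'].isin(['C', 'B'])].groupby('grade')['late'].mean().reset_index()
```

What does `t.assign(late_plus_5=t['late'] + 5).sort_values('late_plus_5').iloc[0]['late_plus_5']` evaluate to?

14.0

filter rows where grade in ['C', 'B']:
   late grade  rate_bp
0     8     B      512
4    10     C      268
5    10     B      905
group by grade, mean of late:
grade
B     9.0
C    10.0
Name: late, dtype: float64
reset_index():
  grade  late
0     B   9.0
1     C  10.0
add column late_plus_5 = t['late'] + 5:
  grade  late  late_plus_5
0     B   9.0         14.0
1     C  10.0         15.0
sort by late_plus_5:
  grade  late  late_plus_5
0     B   9.0         14.0
1     C  10.0         15.0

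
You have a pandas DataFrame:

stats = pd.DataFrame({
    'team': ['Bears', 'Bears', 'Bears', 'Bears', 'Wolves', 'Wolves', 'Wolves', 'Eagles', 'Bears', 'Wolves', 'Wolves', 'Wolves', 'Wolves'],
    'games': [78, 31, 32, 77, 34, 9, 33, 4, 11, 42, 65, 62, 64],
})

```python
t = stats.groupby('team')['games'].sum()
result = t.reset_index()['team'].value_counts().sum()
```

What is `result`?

3

group by team, sum of games:
team
Bears     229
Eagles      4
Wolves    309
Name: games, dtype: int64
reset_index():
     team  games
0   Bears    229
1  Eagles      4
2  Wolves    309
value_counts of team:
team
Bears     1
Eagles    1
Wolves    1
Name: count, dtype: int64
The sum of the resulting series is 3.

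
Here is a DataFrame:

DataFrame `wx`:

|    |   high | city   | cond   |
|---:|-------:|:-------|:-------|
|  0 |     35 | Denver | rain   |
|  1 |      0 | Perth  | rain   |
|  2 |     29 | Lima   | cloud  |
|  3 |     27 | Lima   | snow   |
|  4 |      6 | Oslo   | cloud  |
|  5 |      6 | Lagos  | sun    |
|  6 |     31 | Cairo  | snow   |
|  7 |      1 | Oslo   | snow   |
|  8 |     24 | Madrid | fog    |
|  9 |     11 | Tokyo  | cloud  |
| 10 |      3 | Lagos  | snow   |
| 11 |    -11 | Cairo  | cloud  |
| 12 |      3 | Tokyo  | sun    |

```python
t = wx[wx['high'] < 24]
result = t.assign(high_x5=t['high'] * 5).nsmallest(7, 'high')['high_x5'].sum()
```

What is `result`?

filter rows where high < 24:
    high   city   cond
1      0  Perth   rain
4      6   Oslo  cloud
5      6  Lagos    sun
7      1   Oslo   snow
9     11  Tokyo  cloud
10     3  Lagos   snow
11   -11  Cairo  cloud
12     3  Tokyo    sun
add column high_x5 = t['high'] * 5:
    high   city   cond  high_x5
1      0  Perth   rain        0
4      6   Oslo  cloud       30
5      6  Lagos    sun       30
7      1   Oslo   snow        5
9     11  Tokyo  cloud       55
10     3  Lagos   snow       15
11   -11  Cairo  cloud      -55
12     3  Tokyo    sun       15
take 7 rows with smallest high:
    high   city   cond  high_x5
11   -11  Cairo  cloud      -55
1      0  Perth   rain        0
7      1   Oslo   snow        5
10     3  Lagos   snow       15
12     3  Tokyo    sun       15
4      6   Oslo  cloud       30
5      6  Lagos    sun       30
Finally, sum of column 'high_x5' = 40.

40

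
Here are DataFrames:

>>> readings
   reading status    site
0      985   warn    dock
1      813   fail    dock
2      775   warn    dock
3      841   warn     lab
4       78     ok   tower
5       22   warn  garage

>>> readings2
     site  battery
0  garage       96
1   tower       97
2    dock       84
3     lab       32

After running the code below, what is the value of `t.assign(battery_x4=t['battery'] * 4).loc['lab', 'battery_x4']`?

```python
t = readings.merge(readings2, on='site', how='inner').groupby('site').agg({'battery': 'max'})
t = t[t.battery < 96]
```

merge on 'site' (how='inner') → 6 rows:
   reading status    site  battery
0      985   warn    dock       84
1      813   fail    dock       84
2      775   warn    dock       84
3      841   warn     lab       32
4       78     ok   tower       97
5       22   warn  garage       96
group by site, max of battery:
        battery
site           
dock         84
garage       96
lab          32
tower        97
filter rows where battery < 96:
      battery
site         
dock       84
lab        32
add column battery_x4 = t['battery'] * 4:
      battery  battery_x4
site                     
dock       84         336
lab        32         128

128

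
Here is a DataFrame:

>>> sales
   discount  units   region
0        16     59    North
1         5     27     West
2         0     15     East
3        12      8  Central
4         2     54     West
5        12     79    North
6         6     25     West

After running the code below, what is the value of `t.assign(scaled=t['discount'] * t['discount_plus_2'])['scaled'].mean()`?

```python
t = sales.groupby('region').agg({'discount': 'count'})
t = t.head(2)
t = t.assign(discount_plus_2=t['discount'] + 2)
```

3.0

group by region, count of discount:
         discount
region           
Central         1
East            1
North           2
West            3
take first 2 rows:
         discount
region           
Central         1
East            1
add column discount_plus_2 = t['discount'] + 2:
         discount  discount_plus_2
region                            
Central         1                3
East            1                3
add column scaled = t['discount'] * t['discount_plus_2']:
         discount  discount_plus_2  scaled
region                                    
Central         1                3       3
East            1                3       3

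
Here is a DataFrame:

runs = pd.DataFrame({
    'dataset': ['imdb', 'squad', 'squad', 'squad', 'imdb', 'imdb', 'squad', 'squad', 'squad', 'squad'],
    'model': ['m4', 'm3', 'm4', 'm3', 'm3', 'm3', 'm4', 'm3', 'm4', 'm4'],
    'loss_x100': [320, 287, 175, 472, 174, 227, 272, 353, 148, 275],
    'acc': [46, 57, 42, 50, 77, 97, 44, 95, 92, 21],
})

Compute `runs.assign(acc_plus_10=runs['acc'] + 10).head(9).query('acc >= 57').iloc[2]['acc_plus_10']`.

add column acc_plus_10 = runs['acc'] + 10:
  dataset model  loss_x100  acc  acc_plus_10
0    imdb    m4        320   46           56
1   squad    m3        287   57           67
2   squad    m4        175   42           52
3   squad    m3        472   50           60
4    imdb    m3        174   77           87
5    imdb    m3        227   97          107
6   squad    m4        272   44           54
7   squad    m3        353   95          105
8   squad    m4        148   92          102
9   squad    m4        275   21           31
take first 9 rows:
  dataset model  loss_x100  acc  acc_plus_10
0    imdb    m4        320   46           56
1   squad    m3        287   57           67
2   squad    m4        175   42           52
3   squad    m3        472   50           60
4    imdb    m3        174   77           87
5    imdb    m3        227   97          107
6   squad    m4        272   44           54
7   squad    m3        353   95          105
8   squad    m4        148   92          102
filter rows where acc >= 57:
  dataset model  loss_x100  acc  acc_plus_10
1   squad    m3        287   57           67
4    imdb    m3        174   77           87
5    imdb    m3        227   97          107
7   squad    m3        353   95          105
8   squad    m4        148   92          102
Reading off the value at position 2, column 'acc_plus_10', we get 107.

107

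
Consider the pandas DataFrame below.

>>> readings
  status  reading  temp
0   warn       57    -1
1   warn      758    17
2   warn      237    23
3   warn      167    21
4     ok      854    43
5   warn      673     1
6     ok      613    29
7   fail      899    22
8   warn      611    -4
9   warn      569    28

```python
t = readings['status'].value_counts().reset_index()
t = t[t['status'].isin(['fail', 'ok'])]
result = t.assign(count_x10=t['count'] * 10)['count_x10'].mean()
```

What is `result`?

15.0

value_counts of status:
status
warn    7
ok      2
fail    1
Name: count, dtype: int64
reset_index():
  status  count
0   warn      7
1     ok      2
2   fail      1
filter rows where status in ['fail', 'ok']:
  status  count
1     ok      2
2   fail      1
add column count_x10 = t['count'] * 10:
  status  count  count_x10
1     ok      2         20
2   fail      1         10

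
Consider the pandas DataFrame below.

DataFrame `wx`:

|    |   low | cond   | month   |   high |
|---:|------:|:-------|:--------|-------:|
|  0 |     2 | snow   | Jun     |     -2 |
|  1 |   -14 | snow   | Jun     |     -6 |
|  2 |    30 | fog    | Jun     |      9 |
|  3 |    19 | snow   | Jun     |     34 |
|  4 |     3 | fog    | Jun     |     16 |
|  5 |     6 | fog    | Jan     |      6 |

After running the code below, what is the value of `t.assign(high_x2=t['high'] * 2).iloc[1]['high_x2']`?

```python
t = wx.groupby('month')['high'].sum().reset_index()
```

102

group by month, sum of high:
month
Jan     6
Jun    51
Name: high, dtype: int64
reset_index():
  month  high
0   Jan     6
1   Jun    51
add column high_x2 = t['high'] * 2:
  month  high  high_x2
0   Jan     6       12
1   Jun    51      102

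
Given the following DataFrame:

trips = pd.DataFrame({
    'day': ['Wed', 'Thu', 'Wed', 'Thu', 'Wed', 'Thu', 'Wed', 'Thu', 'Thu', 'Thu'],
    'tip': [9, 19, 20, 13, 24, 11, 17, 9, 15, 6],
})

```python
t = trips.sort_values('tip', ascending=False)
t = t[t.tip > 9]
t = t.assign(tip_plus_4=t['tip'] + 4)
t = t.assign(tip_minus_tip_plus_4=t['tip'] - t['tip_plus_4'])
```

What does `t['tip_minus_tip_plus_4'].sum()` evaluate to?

-28

sort by tip descending:
   day  tip
4  Wed   24
2  Wed   20
1  Thu   19
6  Wed   17
8  Thu   15
3  Thu   13
5  Thu   11
0  Wed    9
7  Thu    9
9  Thu    6
filter rows where tip > 9:
   day  tip
4  Wed   24
2  Wed   20
1  Thu   19
6  Wed   17
8  Thu   15
3  Thu   13
5  Thu   11
add column tip_plus_4 = t['tip'] + 4:
   day  tip  tip_plus_4
4  Wed   24          28
2  Wed   20          24
1  Thu   19          23
6  Wed   17          21
8  Thu   15          19
3  Thu   13          17
5  Thu   11          15
add column tip_minus_tip_plus_4 = t['tip'] - t['tip_plus_4']:
   day  tip  tip_plus_4  tip_minus_tip_plus_4
4  Wed   24          28                    -4
2  Wed   20          24                    -4
1  Thu   19          23                    -4
6  Wed   17          21                    -4
8  Thu   15          19                    -4
3  Thu   13          17                    -4
5  Thu   11          15                    -4
Reading off the sum of column 'tip_minus_tip_plus_4', we get -28.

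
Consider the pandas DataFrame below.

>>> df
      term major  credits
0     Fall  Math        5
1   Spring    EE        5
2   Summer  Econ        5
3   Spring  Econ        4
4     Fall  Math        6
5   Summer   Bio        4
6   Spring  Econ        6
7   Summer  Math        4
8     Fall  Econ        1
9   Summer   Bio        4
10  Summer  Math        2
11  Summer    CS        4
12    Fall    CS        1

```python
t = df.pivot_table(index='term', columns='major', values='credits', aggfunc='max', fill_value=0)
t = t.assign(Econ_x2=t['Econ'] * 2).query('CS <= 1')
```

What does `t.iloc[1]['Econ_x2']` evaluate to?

pivot: rows=term, cols=major, max(credits):
major   Bio  CS  EE  Econ  Math
term                           
Fall      0   1   0     1     6
Spring    0   0   5     6     0
Summer    4   4   0     5     4
add column Econ_x2 = t['Econ'] * 2:
major   Bio  CS  EE  Econ  Math  Econ_x2
term                                    
Fall      0   1   0     1     6        2
Spring    0   0   5     6     0       12
Summer    4   4   0     5     4       10
filter rows where CS <= 1:
major   Bio  CS  EE  Econ  Math  Econ_x2
term                                    
Fall      0   1   0     1     6        2
Spring    0   0   5     6     0       12

12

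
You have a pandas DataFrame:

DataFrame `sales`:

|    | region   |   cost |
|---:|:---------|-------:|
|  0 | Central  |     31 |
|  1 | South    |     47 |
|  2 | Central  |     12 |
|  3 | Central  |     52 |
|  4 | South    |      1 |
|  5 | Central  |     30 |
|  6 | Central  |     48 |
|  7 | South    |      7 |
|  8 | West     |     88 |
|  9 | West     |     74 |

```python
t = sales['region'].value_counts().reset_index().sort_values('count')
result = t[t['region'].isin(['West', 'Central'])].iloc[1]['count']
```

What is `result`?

5

value_counts of region:
region
Central    5
South      3
West       2
Name: count, dtype: int64
reset_index():
    region  count
0  Central      5
1    South      3
2     West      2
sort by count:
    region  count
2     West      2
1    South      3
0  Central      5
filter rows where region in ['West', 'Central']:
    region  count
2     West      2
0  Central      5
So iloc[1]['count'] = 5.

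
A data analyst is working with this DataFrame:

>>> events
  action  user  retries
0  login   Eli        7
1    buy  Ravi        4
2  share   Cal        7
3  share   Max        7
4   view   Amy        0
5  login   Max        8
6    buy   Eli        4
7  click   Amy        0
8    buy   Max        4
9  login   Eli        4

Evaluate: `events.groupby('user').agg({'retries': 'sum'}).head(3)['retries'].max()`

15

group by user, sum of retries:
      retries
user         
Amy         0
Cal         7
Eli        15
Max        19
Ravi        4
take first 3 rows:
      retries
user         
Amy         0
Cal         7
Eli        15
Hence 15.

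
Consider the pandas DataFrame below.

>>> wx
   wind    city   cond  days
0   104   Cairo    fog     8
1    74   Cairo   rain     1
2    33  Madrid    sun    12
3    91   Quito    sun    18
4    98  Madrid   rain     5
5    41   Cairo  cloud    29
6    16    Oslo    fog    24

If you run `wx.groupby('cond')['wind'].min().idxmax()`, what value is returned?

rain

group by cond, min of wind:
cond
cloud    41
fog      16
rain     74
sun      33
Name: wind, dtype: int64
Then the label with the largest value: rain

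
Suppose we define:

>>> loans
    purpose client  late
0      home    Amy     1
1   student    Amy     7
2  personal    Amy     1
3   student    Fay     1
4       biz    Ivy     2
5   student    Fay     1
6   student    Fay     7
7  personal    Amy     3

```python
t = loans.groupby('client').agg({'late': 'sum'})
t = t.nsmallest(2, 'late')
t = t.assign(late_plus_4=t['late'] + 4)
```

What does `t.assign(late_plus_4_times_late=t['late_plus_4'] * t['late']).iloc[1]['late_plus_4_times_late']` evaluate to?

117

group by client, sum of late:
        late
client      
Amy       12
Fay        9
Ivy        2
take 2 rows with smallest late:
        late
client      
Ivy        2
Fay        9
add column late_plus_4 = t['late'] + 4:
        late  late_plus_4
client                   
Ivy        2            6
Fay        9           13
add column late_plus_4_times_late = t['late_plus_4'] * t['late']:
        late  late_plus_4  late_plus_4_times_late
client                                           
Ivy        2            6                      12
Fay        9           13                     117
Finally, value at position 1, column 'late_plus_4_times_late' = 117.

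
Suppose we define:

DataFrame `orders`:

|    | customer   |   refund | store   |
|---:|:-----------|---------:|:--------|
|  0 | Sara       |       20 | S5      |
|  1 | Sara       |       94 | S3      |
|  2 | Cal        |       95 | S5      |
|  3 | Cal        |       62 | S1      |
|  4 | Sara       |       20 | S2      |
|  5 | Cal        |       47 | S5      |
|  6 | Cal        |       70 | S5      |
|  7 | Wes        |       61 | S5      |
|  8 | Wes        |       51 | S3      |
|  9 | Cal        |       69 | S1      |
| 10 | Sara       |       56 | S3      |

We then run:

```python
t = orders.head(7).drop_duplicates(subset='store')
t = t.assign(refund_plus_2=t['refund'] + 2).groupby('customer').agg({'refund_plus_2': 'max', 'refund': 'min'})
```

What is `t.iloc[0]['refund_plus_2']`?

64

take first 7 rows:
  customer  refund store
0     Sara      20    S5
1     Sara      94    S3
2      Cal      95    S5
3      Cal      62    S1
4     Sara      20    S2
5      Cal      47    S5
6      Cal      70    S5
drop duplicate store (keep=first):
  customer  refund store
0     Sara      20    S5
1     Sara      94    S3
3      Cal      62    S1
4     Sara      20    S2
add column refund_plus_2 = t['refund'] + 2:
  customer  refund store  refund_plus_2
0     Sara      20    S5             22
1     Sara      94    S3             96
3      Cal      62    S1             64
4     Sara      20    S2             22
group by customer: max(refund_plus_2), min(refund):
          refund_plus_2  refund
customer                       
Cal                  64      62
Sara                 96      20
value at position 0, column 'refund_plus_2' → 64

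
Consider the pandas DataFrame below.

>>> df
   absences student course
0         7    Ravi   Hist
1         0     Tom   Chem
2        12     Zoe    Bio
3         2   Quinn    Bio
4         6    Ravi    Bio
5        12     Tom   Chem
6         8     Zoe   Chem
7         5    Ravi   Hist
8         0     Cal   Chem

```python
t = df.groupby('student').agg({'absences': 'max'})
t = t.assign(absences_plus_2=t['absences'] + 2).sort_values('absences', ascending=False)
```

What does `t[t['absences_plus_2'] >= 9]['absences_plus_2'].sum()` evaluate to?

37

group by student, max of absences:
         absences
student          
Cal             0
Quinn           2
Ravi            7
Tom            12
Zoe            12
add column absences_plus_2 = t['absences'] + 2:
         absences  absences_plus_2
student                           
Cal             0                2
Quinn           2                4
Ravi            7                9
Tom            12               14
Zoe            12               14
sort by absences descending:
         absences  absences_plus_2
student                           
Tom            12               14
Zoe            12               14
Ravi            7                9
Quinn           2                4
Cal             0                2
filter rows where absences_plus_2 >= 9:
         absences  absences_plus_2
student                           
Tom            12               14
Zoe            12               14
Ravi            7                9
Taking the sum of column 'absences_plus_2' gives 37.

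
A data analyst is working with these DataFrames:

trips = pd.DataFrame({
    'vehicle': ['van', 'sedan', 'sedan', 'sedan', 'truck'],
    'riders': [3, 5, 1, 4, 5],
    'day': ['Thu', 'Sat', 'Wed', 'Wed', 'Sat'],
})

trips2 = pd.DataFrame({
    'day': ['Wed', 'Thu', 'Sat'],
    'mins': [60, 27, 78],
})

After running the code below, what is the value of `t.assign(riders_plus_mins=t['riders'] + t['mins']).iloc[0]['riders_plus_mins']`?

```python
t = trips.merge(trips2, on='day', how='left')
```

30

merge on 'day' (how='left') → 5 rows:
  vehicle  riders  day  mins
0     van       3  Thu    27
1   sedan       5  Sat    78
2   sedan       1  Wed    60
3   sedan       4  Wed    60
4   truck       5  Sat    78
add column riders_plus_mins = t['riders'] + t['mins']:
  vehicle  riders  day  mins  riders_plus_mins
0     van       3  Thu    27                30
1   sedan       5  Sat    78                83
2   sedan       1  Wed    60                61
3   sedan       4  Wed    60                64
4   truck       5  Sat    78                83
So iloc[0]['riders_plus_mins'] = 30.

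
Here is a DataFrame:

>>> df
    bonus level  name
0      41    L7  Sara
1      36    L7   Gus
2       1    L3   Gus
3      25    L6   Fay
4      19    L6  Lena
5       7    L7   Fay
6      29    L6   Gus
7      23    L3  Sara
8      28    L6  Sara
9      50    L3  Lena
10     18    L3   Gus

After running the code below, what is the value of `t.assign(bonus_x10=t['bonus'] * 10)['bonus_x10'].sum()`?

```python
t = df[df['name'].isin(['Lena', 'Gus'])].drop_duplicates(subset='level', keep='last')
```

830

filter rows where name in ['Lena', 'Gus']:
    bonus level  name
1      36    L7   Gus
2       1    L3   Gus
4      19    L6  Lena
6      29    L6   Gus
9      50    L3  Lena
10     18    L3   Gus
drop duplicate level (keep=last):
    bonus level name
1      36    L7  Gus
6      29    L6  Gus
10     18    L3  Gus
add column bonus_x10 = t['bonus'] * 10:
    bonus level name  bonus_x10
1      36    L7  Gus        360
6      29    L6  Gus        290
10     18    L3  Gus        180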